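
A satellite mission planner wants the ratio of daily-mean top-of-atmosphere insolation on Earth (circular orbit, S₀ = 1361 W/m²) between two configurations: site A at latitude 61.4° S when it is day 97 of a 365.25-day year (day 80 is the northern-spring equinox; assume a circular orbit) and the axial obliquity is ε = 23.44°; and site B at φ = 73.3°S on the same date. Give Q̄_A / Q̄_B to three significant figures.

Q̄_A / Q̄_B ≈ 2.44

— Configuration A (φ=-61.4°):
Solar longitude: λ_s = 360° × (97 − 80)/365.25 = 16.756°.
sin δ = sin 23.44° × sin 16.756° = 0.11468, so δ = +6.585°.
cos H₀ = −tan(-61.4°) tan(+6.585°) = 0.2117, H₀ = 1.3574 rad.
Bracket: H₀ sin φ sin δ + cos φ cos δ sin H₀ = 1.3574×-0.87798×0.11468 + 0.47869×0.99340×0.97733 = -0.136672 + 0.464750 = 0.328078.
Q̄ = (S₀/π) × [bracket] = (1361/π) × 0.328078 = 142.13 W/m².
— Configuration B (φ=-73.3°):
cos H₀ = −tan(-73.3°) tan(+6.585°) = 0.3848, H₀ = 1.1758 rad.
Bracket: H₀ sin φ sin δ + cos φ cos δ sin H₀ = 1.1758×-0.95782×0.11468 + 0.28736×0.99340×0.92301 = -0.129153 + 0.263486 = 0.134333.
Q̄ = (S₀/π) × [bracket] = (1361/π) × 0.134333 = 58.196 W/m².
Ratio Q̄_A / Q̄_B = 142.13 / 58.196 = 2.442.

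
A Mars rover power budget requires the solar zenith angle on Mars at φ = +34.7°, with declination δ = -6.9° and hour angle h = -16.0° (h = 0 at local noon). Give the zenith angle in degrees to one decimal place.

cos θ_z = sin φ sin δ + cos φ cos δ cos h = -0.068391 + 0.784572 = 0.716181.
θ_z = arccos(0.716181) = 44.3°.

θ_z = 44.3°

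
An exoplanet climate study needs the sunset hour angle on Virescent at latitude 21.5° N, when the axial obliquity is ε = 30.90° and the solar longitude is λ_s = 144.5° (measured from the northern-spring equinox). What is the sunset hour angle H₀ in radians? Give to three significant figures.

Solar declination: sin δ = sin ε · sin λ_s = sin 30.90° × sin 144.5° = 0.29821, so δ = +17.350°.
cos H₀ = −tan φ · tan δ = −tan(+21.5°) × tan(+17.350°) = -0.1231, so H₀ = 1.6942 rad = 97.07°.

H₀ = 1.69 rad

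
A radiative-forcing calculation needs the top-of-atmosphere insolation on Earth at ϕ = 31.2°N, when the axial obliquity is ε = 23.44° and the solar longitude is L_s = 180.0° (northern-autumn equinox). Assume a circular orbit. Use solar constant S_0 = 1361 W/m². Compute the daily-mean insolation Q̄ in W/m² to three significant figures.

Q̄ ≈ 371 W/m²

Solar declination: sin δ = sin ε · sin L_s = sin 23.44° × sin 180.0° = 0.00000, so δ = +0.000°.
cos h₀ = −tan(+31.2°) tan(+0.000°) = -0.0000, h₀ = 1.5708 rad.
Bracket: h₀ sin ϕ sin δ + cos ϕ cos δ sin h₀ = 1.5708×0.51803×0.00000 + 0.85536×1.00000×1.00000 = 0.000000 + 0.855360 = 0.855360.
Q̄ = (S_0/π) × [bracket] = (1361/π) × 0.855360 = 370.6 W/m².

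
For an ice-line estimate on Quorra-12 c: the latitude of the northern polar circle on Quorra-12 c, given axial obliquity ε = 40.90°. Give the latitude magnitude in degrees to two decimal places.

The polar circle is the lowest latitude that experiences at least one full rotation of continuous daylight at the northern-summer solstice; it lies at |φ| = 90° − ε = 90° − 40.90° = 49.10°.

49.10°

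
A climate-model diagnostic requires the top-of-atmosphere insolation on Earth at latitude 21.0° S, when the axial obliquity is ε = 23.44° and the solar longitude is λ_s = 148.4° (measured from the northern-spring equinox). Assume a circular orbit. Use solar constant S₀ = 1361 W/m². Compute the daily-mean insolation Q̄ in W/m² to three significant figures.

Q̄ ≈ 346 W/m²

Solar declination: sin δ = sin ε · sin λ_s = sin 23.44° × sin 148.4° = 0.20844, so δ = +12.031°.
cos H₀ = −tan(-21.0°) tan(+12.031°) = 0.0818, H₀ = 1.4889 rad.
Bracket: H₀ sin φ sin δ + cos φ cos δ sin H₀ = 1.4889×-0.35837×0.20844 + 0.93358×0.97804×0.99665 = -0.111219 + 0.910020 = 0.798801.
Q̄ = (S₀/π) × [bracket] = (1361/π) × 0.798801 = 346.1 W/m².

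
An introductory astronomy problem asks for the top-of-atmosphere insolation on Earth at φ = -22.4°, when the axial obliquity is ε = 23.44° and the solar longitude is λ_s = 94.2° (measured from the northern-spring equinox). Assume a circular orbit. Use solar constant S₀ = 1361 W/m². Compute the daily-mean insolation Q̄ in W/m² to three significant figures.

Q̄ ≈ 271 W/m²

Solar declination: sin δ = sin ε · sin λ_s = sin 23.44° × sin 94.2° = 0.39672, so δ = +23.373°.
cos H₀ = −tan(-22.4°) tan(+23.373°) = 0.1781, H₀ = 1.3917 rad.
Bracket: H₀ sin φ sin δ + cos φ cos δ sin H₀ = 1.3917×-0.38107×0.39672 + 0.92455×0.91794×0.98401 = -0.210395 + 0.835111 = 0.624716.
Q̄ = (S₀/π) × [bracket] = (1361/π) × 0.624716 = 270.6 W/m².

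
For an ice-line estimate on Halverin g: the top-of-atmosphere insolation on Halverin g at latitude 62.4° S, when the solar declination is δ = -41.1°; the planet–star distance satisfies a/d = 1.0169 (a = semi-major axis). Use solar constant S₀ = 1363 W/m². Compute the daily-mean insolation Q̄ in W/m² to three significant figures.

Q̄ ≈ 821 W/m²

cos H₀ = −tan(-62.4°) tan(-41.100°) = -1.6687 ≤ −1 ⇒ polar day, H₀ = π.
Bracket: H₀ sin φ sin δ + cos φ cos δ sin H₀ = 3.1416×-0.88620×-0.65738 + 0.46330×0.75356×0.00000 = 1.830202 + 0.000000 = 1.830202.
Inverse-square distance factor (a/d)² = 1.0169² = 1.034086.
Q̄ = (S₀/π) × 1.034086 × [bracket] = (1363/π) × 1.034086 × 1.830202 = 821.1 W/m².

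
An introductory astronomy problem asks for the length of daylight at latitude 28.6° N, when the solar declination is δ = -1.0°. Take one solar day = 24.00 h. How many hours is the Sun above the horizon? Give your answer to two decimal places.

11.93 h

cos h₀ = −tan ϕ · tan δ = −tan(+28.6°) × tan(-1.000°) = 0.0095, so h₀ = 1.5613 rad = 89.45°.
Daylight = 2h₀/(2π) × 24.00 h = (1.5613/π) × 24.00 = 11.93 h.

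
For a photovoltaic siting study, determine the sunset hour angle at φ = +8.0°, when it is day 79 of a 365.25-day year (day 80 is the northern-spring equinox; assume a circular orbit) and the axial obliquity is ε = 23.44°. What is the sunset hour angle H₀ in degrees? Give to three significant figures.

H₀ = 89.9°

Solar longitude: λ_s = 360° × (79 − 80)/365.25 = -0.986°, i.e. -0.986° + 360° = 359.014°.
sin δ = sin 23.44° × sin 359.014° = -0.00684, so δ = -0.392°.
cos H₀ = −tan φ · tan δ = −tan(+8.0°) × tan(-0.392°) = 0.0010, so H₀ = 1.5698 rad = 89.94°.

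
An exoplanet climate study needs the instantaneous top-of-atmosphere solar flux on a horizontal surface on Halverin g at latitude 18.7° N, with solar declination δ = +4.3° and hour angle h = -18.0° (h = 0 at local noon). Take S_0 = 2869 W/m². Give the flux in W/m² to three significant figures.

2.65e+03 W/m²

cos θ_z = sin ϕ sin δ + cos ϕ cos δ cos h = 0.024039 + 0.898315 = 0.922354.
Flux = S_0 · cos θ_z = 2869 × 0.922354 = 2646 W/m².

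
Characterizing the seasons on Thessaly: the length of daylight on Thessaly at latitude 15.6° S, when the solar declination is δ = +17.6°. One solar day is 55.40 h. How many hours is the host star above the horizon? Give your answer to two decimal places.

cos h₀ = −tan ϕ · tan δ = −tan(-15.6°) × tan(+17.600°) = 0.0886, so h₀ = 1.4821 rad = 84.92°.
Daylight = 2h₀/(2π) × 55.40 h = (1.4821/π) × 55.40 = 26.14 h.

26.14 h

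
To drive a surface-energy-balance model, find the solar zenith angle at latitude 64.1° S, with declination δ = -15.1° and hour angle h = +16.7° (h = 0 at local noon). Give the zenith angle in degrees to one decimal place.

θ_z = 50.3°

cos θ_z = sin φ sin δ + cos φ cos δ cos h = 0.234339 + 0.403933 = 0.638272.
θ_z = arccos(0.638272) = 50.3°.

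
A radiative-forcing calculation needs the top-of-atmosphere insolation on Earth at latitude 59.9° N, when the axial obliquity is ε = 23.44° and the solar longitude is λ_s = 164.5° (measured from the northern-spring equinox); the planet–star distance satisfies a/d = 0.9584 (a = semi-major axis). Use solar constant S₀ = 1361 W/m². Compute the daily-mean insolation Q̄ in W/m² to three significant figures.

Q̄ ≈ 259 W/m²

Solar declination: sin δ = sin ε · sin λ_s = sin 23.44° × sin 164.5° = 0.10630, so δ = +6.102°.
cos H₀ = −tan(+59.9°) tan(+6.102°) = -0.1844, H₀ = 1.7563 rad.
Bracket: H₀ sin φ sin δ + cos φ cos δ sin H₀ = 1.7563×0.86515×0.10630 + 0.50151×0.99433×0.98285 = 0.161519 + 0.490114 = 0.651633.
Inverse-square distance factor (a/d)² = 0.9584² = 0.918531.
Q̄ = (S₀/π) × 0.918531 × [bracket] = (1361/π) × 0.918531 × 0.651633 = 259.3 W/m².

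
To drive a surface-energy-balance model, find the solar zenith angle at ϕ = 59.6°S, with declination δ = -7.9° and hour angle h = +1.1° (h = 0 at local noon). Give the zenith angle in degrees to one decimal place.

θ_z = 51.7°

cos θ_z = sin ϕ sin δ + cos ϕ cos δ cos h = 0.118548 + 0.501139 = 0.619687.
θ_z = arccos(0.619687) = 51.7°.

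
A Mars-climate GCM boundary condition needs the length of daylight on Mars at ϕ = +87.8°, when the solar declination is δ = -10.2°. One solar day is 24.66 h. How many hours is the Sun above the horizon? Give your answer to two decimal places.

cos h₀ = −tan ϕ · tan δ = 4.6837 ≥ 1, so the Sun never rises (polar night) and h₀ = 0.
Daylight = 2h₀/(2π) × 24.66 h = (0.0000/π) × 24.66 = 0.00 h.

0.00 h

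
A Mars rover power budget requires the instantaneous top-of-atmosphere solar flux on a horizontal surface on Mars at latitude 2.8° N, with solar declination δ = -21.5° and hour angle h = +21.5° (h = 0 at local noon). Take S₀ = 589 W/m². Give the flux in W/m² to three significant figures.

499 W/m²

cos θ_z = sin φ sin δ + cos φ cos δ cos h = -0.017904 + 0.864643 = 0.846739.
Flux = S₀ · cos θ_z = 589 × 0.846739 = 498.7 W/m².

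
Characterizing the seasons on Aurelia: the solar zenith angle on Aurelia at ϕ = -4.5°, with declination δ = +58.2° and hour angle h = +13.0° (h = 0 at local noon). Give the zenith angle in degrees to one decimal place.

cos θ_z = sin ϕ sin δ + cos ϕ cos δ cos h = -0.066682 + 0.511867 = 0.445185.
θ_z = arccos(0.445185) = 63.6°.

θ_z = 63.6°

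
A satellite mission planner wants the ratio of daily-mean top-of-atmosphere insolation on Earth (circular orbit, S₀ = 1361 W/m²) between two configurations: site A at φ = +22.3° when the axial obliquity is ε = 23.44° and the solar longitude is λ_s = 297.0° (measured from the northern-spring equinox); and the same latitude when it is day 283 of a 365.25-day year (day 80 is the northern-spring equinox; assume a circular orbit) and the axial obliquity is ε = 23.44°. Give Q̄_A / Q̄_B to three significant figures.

Q̄_A / Q̄_B ≈ 0.794

— Configuration A (φ=+22.3°):
Solar declination: sin δ = sin ε · sin λ_s = sin 23.44° × sin 297.0° = -0.35443, so δ = -20.759°.
cos H₀ = −tan(+22.3°) tan(-20.759°) = 0.1555, H₀ = 1.4147 rad.
Bracket: H₀ sin φ sin δ + cos φ cos δ sin H₀ = 1.4147×0.37946×-0.35443 + 0.92521×0.93508×0.98784 = -0.190266 + 0.854625 = 0.664359.
Q̄ = (S₀/π) × [bracket] = (1361/π) × 0.664359 = 287.81 W/m².
— Configuration B (φ=+22.3°):
Solar longitude: λ_s = 360° × (283 − 80)/365.25 = 200.082°.
sin δ = sin 23.44° × sin 200.082° = -0.13659, so δ = -7.850°.
cos H₀ = −tan(+22.3°) tan(-7.850°) = 0.0565, H₀ = 1.5142 rad.
Bracket: H₀ sin φ sin δ + cos φ cos δ sin H₀ = 1.5142×0.37946×-0.13659 + 0.92521×0.99063×0.99840 = -0.078482 + 0.915074 = 0.836592.
Q̄ = (S₀/π) × [bracket] = (1361/π) × 0.836592 = 362.43 W/m².
Ratio Q̄_A / Q̄_B = 287.81 / 362.43 = 0.7941.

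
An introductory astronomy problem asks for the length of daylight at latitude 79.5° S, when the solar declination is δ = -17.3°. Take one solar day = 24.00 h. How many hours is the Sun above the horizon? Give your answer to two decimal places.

24.00 h

Sunrise equation: cos H₀ = −tan φ · tan δ = -1.6805 ≤ −1, so the Sun never sets (polar day) and H₀ = π.
Daylight = 2H₀/(2π) × 24.00 h = (3.1416/π) × 24.00 = 24.00 h.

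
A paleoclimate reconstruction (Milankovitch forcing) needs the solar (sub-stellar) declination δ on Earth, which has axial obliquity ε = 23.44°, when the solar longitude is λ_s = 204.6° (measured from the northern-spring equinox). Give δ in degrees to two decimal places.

sin δ = sin ε · sin λ_s = sin 23.44° × sin 204.6° = -0.165592.
δ = arcsin(-0.165592) = -9.53°.

δ = -9.53°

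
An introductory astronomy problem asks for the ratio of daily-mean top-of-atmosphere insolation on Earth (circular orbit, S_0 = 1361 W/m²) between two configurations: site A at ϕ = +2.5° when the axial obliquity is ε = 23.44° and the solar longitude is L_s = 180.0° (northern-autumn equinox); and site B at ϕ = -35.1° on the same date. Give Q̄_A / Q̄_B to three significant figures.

— Configuration A (ϕ=+2.5°):
Solar declination: sin δ = sin ε · sin L_s = sin 23.44° × sin 180.0° = 0.00000, so δ = +0.000°.
cos h₀ = −tan(+2.5°) tan(+0.000°) = -0.0000, h₀ = 1.5708 rad.
Bracket: h₀ sin ϕ sin δ + cos ϕ cos δ sin h₀ = 1.5708×0.04362×0.00000 + 0.99905×1.00000×1.00000 = 0.000000 + 0.999050 = 0.999050.
Q̄ = (S_0/π) × [bracket] = (1361/π) × 0.999050 = 432.81 W/m².
— Configuration B (ϕ=-35.1°):
cos h₀ = −tan(-35.1°) tan(+0.000°) = 0.0000, h₀ = 1.5708 rad.
Bracket: h₀ sin ϕ sin δ + cos ϕ cos δ sin h₀ = 1.5708×-0.57501×0.00000 + 0.81815×1.00000×1.00000 = -0.000000 + 0.818150 = 0.818150.
Q̄ = (S_0/π) × [bracket] = (1361/π) × 0.818150 = 354.44 W/m².
Ratio Q̄_A / Q̄_B = 432.81 / 354.44 = 1.221.

Q̄_A / Q̄_B ≈ 1.22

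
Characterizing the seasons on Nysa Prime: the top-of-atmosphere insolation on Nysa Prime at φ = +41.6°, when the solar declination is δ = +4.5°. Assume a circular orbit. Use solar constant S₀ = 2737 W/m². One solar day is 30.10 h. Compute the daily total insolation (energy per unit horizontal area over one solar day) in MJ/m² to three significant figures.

78.3 MJ/m²

cos H₀ = −tan(+41.6°) tan(+4.500°) = -0.0699, H₀ = 1.6407 rad.
Bracket: H₀ sin φ sin δ + cos φ cos δ sin H₀ = 1.6407×0.66393×0.07846 + 0.74780×0.99692×0.99756 = 0.085467 + 0.743678 = 0.829145.
Q̄ = (S₀/π) × [bracket] = (2737/π) × 0.829145 = 722.36 W/m².
Daily total = Q̄ × 30.10 h × 3600 s/h = 722.36 × 30.10 × 3600 / 10⁶ = 78.27 MJ/m².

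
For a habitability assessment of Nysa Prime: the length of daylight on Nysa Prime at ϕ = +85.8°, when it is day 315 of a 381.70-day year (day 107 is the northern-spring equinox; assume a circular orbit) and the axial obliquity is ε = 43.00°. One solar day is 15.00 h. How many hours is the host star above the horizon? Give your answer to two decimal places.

Solar longitude: L_s = 360° × (315 − 107)/381.70 = 196.175°.
sin δ = sin 43.00° × sin 196.175° = -0.18999, so δ = -10.952°.
cos h₀ = −tan ϕ · tan δ = 2.6351 ≥ 1, so the host star never rises (polar night) and h₀ = 0.
Daylight = 2h₀/(2π) × 15.00 h = (0.0000/π) × 15.00 = 0.00 h.

0.00 h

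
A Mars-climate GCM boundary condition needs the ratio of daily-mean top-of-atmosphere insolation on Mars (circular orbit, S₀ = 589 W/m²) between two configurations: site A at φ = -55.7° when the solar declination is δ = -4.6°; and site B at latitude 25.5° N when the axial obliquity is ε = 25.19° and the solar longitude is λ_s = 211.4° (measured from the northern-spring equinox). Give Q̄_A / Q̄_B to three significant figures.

— Configuration A (φ=-55.7°):
cos H₀ = −tan(-55.7°) tan(-4.600°) = -0.1179, H₀ = 1.6890 rad.
Bracket: H₀ sin φ sin δ + cos φ cos δ sin H₀ = 1.6890×-0.82610×-0.08020 + 0.56353×0.99678×0.99302 = 0.111902 + 0.557795 = 0.669697.
Q̄ = (S₀/π) × [bracket] = (589/π) × 0.669697 = 125.56 W/m².
— Configuration B (φ=+25.5°):
Solar declination: sin δ = sin ε · sin λ_s = sin 25.19° × sin 211.4° = -0.22175, so δ = -12.812°.
cos H₀ = −tan(+25.5°) tan(-12.812°) = 0.1085, H₀ = 1.4621 rad.
Bracket: H₀ sin φ sin δ + cos φ cos δ sin H₀ = 1.4621×0.43051×-0.22175 + 0.90259×0.97510×0.99410 = -0.139580 + 0.874923 = 0.735343.
Q̄ = (S₀/π) × [bracket] = (589/π) × 0.735343 = 137.87 W/m².
Ratio Q̄_A / Q̄_B = 125.56 / 137.87 = 0.9107.

Q̄_A / Q̄_B ≈ 0.911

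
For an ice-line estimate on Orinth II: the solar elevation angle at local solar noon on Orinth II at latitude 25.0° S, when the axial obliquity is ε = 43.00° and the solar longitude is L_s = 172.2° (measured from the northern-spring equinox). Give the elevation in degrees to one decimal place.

Solar declination: sin δ = sin ε · sin L_s = sin 43.00° × sin 172.2° = 0.09256, so δ = +5.311°.
At local noon the hour angle is zero, so the zenith angle equals |ϕ − δ| = |-25.0° − (+5.311°)| = 30.311°.
Elevation = 90° − 30.311° = 59.7°.

59.7°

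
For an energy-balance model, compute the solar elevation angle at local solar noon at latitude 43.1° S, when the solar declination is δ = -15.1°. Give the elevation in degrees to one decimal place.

At local noon the hour angle is zero, so the zenith angle equals |φ − δ| = |-43.1° − (-15.100°)| = 28.000°.
Elevation = 90° − 28.000° = 62.0°.

62.0°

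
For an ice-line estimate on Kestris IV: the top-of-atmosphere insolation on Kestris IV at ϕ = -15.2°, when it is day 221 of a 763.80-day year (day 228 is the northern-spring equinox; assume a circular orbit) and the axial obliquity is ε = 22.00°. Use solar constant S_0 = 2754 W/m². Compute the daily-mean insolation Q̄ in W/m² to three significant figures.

Q̄ ≈ 854 W/m²

Solar longitude: L_s = 360° × (221 − 228)/763.80 = -3.299°, i.e. -3.299° + 360° = 356.701°.
sin δ = sin 22.00° × sin 356.701° = -0.02156, so δ = -1.235°.
cos h₀ = −tan(-15.2°) tan(-1.235°) = -0.0059, h₀ = 1.5767 rad.
Bracket: h₀ sin ϕ sin δ + cos ϕ cos δ sin h₀ = 1.5767×-0.26219×-0.02156 + 0.96502×0.99977×0.99998 = 0.008913 + 0.964779 = 0.973692.
Q̄ = (S_0/π) × [bracket] = (2754/π) × 0.973692 = 853.6 W/m².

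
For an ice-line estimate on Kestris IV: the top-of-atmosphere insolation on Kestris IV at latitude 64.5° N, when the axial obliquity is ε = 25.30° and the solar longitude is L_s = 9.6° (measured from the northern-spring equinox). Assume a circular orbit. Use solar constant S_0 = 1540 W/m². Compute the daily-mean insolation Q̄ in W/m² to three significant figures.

Solar declination: sin δ = sin ε · sin L_s = sin 25.30° × sin 9.6° = 0.07127, so δ = +4.087°.
cos h₀ = −tan(+64.5°) tan(+4.087°) = -0.1498, h₀ = 1.7212 rad.
Bracket: h₀ sin ϕ sin δ + cos ϕ cos δ sin h₀ = 1.7212×0.90259×0.07127 + 0.43051×0.99746×0.98872 = 0.110721 + 0.424573 = 0.535294.
Q̄ = (S_0/π) × [bracket] = (1540/π) × 0.535294 = 262.4 W/m².

Q̄ ≈ 262 W/m²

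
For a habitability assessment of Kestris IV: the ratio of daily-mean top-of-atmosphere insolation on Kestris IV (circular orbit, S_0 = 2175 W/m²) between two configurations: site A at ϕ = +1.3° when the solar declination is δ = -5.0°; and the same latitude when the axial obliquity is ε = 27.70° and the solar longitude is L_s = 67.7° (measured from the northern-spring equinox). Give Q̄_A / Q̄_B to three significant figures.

— Configuration A (ϕ=+1.3°):
cos h₀ = −tan(+1.3°) tan(-5.000°) = 0.0020, h₀ = 1.5688 rad.
Bracket: h₀ sin ϕ sin δ + cos ϕ cos δ sin h₀ = 1.5688×0.02269×-0.08716 + 0.99974×0.99619×1.00000 = -0.003103 + 0.995931 = 0.992828.
Q̄ = (S_0/π) × [bracket] = (2175/π) × 0.992828 = 687.36 W/m².
— Configuration B (ϕ=+1.3°):
Solar declination: sin δ = sin ε · sin L_s = sin 27.70° × sin 67.7° = 0.43008, so δ = +25.472°.
cos h₀ = −tan(+1.3°) tan(+25.472°) = -0.0108, h₀ = 1.5816 rad.
Bracket: h₀ sin ϕ sin δ + cos ϕ cos δ sin h₀ = 1.5816×0.02269×0.43008 + 0.99974×0.90279×0.99994 = 0.015434 + 0.902501 = 0.917935.
Q̄ = (S_0/π) × [bracket] = (2175/π) × 0.917935 = 635.51 W/m².
Ratio Q̄_A / Q̄_B = 687.36 / 635.51 = 1.082.

Q̄_A / Q̄_B ≈ 1.08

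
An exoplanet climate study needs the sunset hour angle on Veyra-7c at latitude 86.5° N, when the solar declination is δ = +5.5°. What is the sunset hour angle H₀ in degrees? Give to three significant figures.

H₀ = 180°

Sunrise equation: cos H₀ = −tan φ · tan δ = -1.5743 ≤ −1, so the host star never sets (polar day) and H₀ = π.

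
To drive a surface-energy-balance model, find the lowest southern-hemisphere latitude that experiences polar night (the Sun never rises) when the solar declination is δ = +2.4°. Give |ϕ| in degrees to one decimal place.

Polar night requires cos h₀ = −tan ϕ tan δ ≥ 1, i.e. tan ϕ tan δ ≤ −1.
The boundary is |tan ϕ| · |tan δ| = 1, so |ϕ| = 90° − |δ| = 90° − 2.4° = 87.6° in the southern hemisphere.

|ϕ| = 87.6°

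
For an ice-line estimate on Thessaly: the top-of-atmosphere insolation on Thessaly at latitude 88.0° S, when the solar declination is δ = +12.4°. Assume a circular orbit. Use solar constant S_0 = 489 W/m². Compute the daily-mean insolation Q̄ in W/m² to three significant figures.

cos h₀ = −tan(-88.0°) tan(+12.400°) = 6.2961 ≥ 1 ⇒ polar night, h₀ = 0 and Q̄ = 0.

Q̄ ≈ 0.00 W/m²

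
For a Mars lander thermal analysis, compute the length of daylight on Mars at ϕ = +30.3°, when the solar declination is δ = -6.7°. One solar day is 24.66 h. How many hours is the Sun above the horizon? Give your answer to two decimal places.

cos h₀ = −tan ϕ · tan δ = −tan(+30.3°) × tan(-6.700°) = 0.0686, so h₀ = 1.5021 rad = 86.06°.
Daylight = 2h₀/(2π) × 24.66 h = (1.5021/π) × 24.66 = 11.79 h.

11.79 h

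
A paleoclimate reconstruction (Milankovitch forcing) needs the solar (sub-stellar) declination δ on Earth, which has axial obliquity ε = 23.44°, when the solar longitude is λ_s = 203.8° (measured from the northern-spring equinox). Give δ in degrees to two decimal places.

sin δ = sin ε · sin λ_s = sin 23.44° × sin 203.8° = -0.160526.
δ = arcsin(-0.160526) = -9.24°.

δ = -9.24°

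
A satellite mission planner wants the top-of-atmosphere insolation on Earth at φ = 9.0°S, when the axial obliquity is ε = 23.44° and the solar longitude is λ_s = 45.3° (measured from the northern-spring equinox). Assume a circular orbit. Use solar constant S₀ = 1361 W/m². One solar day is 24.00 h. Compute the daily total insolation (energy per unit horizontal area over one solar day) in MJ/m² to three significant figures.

Solar declination: sin δ = sin ε · sin λ_s = sin 23.44° × sin 45.3° = 0.28275, so δ = +16.424°.
cos H₀ = −tan(-9.0°) tan(+16.424°) = 0.0467, H₀ = 1.5241 rad.
Bracket: H₀ sin φ sin δ + cos φ cos δ sin H₀ = 1.5241×-0.15643×0.28275 + 0.98769×0.95919×0.99891 = -0.067412 + 0.946350 = 0.878938.
Q̄ = (S₀/π) × [bracket] = (1361/π) × 0.878938 = 380.77 W/m².
Daily total = Q̄ × 24.00 h × 3600 s/h = 380.77 × 24.00 × 3600 / 10⁶ = 32.90 MJ/m².

32.9 MJ/m²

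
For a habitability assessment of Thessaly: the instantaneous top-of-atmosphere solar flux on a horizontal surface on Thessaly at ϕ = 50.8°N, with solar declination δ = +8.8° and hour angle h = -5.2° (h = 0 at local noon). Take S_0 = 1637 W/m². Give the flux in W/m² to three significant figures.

1.21e+03 W/m²

cos θ_z = sin ϕ sin δ + cos ϕ cos δ cos h = 0.118556 + 0.622019 = 0.740575.
Flux = S_0 · cos θ_z = 1637 × 0.740575 = 1212 W/m².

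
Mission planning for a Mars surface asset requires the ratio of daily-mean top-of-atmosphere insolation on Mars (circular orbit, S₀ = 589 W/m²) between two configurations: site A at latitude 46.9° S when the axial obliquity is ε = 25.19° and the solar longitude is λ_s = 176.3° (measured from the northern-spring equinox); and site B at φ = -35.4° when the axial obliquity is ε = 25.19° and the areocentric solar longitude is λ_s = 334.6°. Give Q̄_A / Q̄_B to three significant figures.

Q̄_A / Q̄_B ≈ 0.669

— Configuration A (φ=-46.9°):
Solar declination: sin δ = sin ε · sin λ_s = sin 25.19° × sin 176.3° = 0.02747, so δ = +1.574°.
cos H₀ = −tan(-46.9°) tan(+1.574°) = 0.0294, H₀ = 1.5414 rad.
Bracket: H₀ sin φ sin δ + cos φ cos δ sin H₀ = 1.5414×-0.73016×0.02747 + 0.68327×0.99962×0.99957 = -0.030917 + 0.682717 = 0.651800.
Q̄ = (S₀/π) × [bracket] = (589/π) × 0.651800 = 122.20 W/m².
— Configuration B (φ=-35.4°):
sin δ = sin 25.19° × sin 334.6° = -0.18256, so δ = -10.519°.
cos H₀ = −tan(-35.4°) tan(-10.519°) = -0.1320, H₀ = 1.7031 rad.
Bracket: H₀ sin φ sin δ + cos φ cos δ sin H₀ = 1.7031×-0.57928×-0.18256 + 0.81513×0.98319×0.99126 = 0.180109 + 0.794423 = 0.974532.
Q̄ = (S₀/π) × [bracket] = (589/π) × 0.974532 = 182.71 W/m².
Ratio Q̄_A / Q̄_B = 122.20 / 182.71 = 0.6688.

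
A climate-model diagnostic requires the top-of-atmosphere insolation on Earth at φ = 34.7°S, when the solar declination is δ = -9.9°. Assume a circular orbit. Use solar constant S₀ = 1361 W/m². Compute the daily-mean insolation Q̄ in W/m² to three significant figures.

cos H₀ = −tan(-34.7°) tan(-9.900°) = -0.1208, H₀ = 1.6919 rad.
Bracket: H₀ sin φ sin δ + cos φ cos δ sin H₀ = 1.6919×-0.56928×-0.17193 + 0.82214×0.98511×0.99267 = 0.165597 + 0.803962 = 0.969559.
Q̄ = (S₀/π) × [bracket] = (1361/π) × 0.969559 = 420.0 W/m².

Q̄ ≈ 420 W/m²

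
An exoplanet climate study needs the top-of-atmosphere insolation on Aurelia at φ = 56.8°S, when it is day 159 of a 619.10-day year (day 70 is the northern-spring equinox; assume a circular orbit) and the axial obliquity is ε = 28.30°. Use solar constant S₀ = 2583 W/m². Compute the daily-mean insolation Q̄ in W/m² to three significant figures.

Solar longitude: λ_s = 360° × (159 − 70)/619.10 = 51.753°.
sin δ = sin 28.30° × sin 51.753° = 0.37232, so δ = +21.859°.
cos H₀ = −tan(-56.8°) tan(+21.859°) = 0.6130, H₀ = 0.9109 rad.
Bracket: H₀ sin φ sin δ + cos φ cos δ sin H₀ = 0.9109×-0.83676×0.37232 + 0.54756×0.92810×0.79005 = -0.283784 + 0.401496 = 0.117712.
Q̄ = (S₀/π) × [bracket] = (2583/π) × 0.117712 = 96.78 W/m².

Q̄ ≈ 96.8 W/m²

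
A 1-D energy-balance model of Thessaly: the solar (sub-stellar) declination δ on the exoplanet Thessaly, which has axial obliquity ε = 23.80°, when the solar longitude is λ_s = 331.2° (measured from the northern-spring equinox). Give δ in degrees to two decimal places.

δ = -11.21°

sin δ = sin ε · sin λ_s = sin 23.80° × sin 331.2° = -0.194409.
δ = arcsin(-0.194409) = -11.21°.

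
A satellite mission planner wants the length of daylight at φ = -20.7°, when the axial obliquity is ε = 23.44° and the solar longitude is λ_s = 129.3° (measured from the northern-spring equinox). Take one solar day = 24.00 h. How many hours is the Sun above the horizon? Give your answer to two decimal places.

11.06 h

Solar declination: sin δ = sin ε · sin λ_s = sin 23.44° × sin 129.3° = 0.30782, so δ = +17.928°.
cos H₀ = −tan φ · tan δ = −tan(-20.7°) × tan(+17.928°) = 0.1223, so H₀ = 1.4482 rad = 82.98°.
Daylight = 2H₀/(2π) × 24.00 h = (1.4482/π) × 24.00 = 11.06 h.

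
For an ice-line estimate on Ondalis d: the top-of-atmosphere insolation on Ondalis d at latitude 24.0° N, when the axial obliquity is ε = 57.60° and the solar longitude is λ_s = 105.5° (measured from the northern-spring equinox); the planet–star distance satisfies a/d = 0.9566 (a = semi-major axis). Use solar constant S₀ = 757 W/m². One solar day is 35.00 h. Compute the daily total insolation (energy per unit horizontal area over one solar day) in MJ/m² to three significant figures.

32.2 MJ/m²

Solar declination: sin δ = sin ε · sin λ_s = sin 57.60° × sin 105.5° = 0.81362, so δ = +54.451°.
cos H₀ = −tan(+24.0°) tan(+54.451°) = -0.6231, H₀ = 2.2434 rad.
Bracket: H₀ sin φ sin δ + cos φ cos δ sin H₀ = 2.2434×0.40674×0.81362 + 0.91355×0.58140×0.78217 = 0.742412 + 0.415440 = 1.157852.
Inverse-square distance factor (a/d)² = 0.9566² = 0.915084.
Q̄ = (S₀/π) × 0.915084 × [bracket] = (757/π) × 0.915084 × 1.157852 = 255.31 W/m².
Daily total = Q̄ × 35.00 h × 3600 s/h = 255.31 × 35.00 × 3600 / 10⁶ = 32.17 MJ/m².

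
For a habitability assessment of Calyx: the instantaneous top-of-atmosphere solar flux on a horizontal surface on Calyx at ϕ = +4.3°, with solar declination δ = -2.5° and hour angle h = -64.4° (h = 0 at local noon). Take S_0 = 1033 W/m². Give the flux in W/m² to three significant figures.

441 W/m²

cos θ_z = sin ϕ sin δ + cos ϕ cos δ cos h = -0.003271 + 0.430459 = 0.427188.
Flux = S_0 · cos θ_z = 1033 × 0.427188 = 441.3 W/m².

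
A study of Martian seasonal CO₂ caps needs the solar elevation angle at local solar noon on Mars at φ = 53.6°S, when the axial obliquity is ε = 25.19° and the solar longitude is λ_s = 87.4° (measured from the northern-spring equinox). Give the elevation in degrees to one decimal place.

Solar declination: sin δ = sin ε · sin λ_s = sin 25.19° × sin 87.4° = 0.42518, so δ = +25.162°.
At local noon the hour angle is zero, so the zenith angle equals |φ − δ| = |-53.6° − (+25.162°)| = 78.762°.
Elevation = 90° − 78.762° = 11.2°.

11.2°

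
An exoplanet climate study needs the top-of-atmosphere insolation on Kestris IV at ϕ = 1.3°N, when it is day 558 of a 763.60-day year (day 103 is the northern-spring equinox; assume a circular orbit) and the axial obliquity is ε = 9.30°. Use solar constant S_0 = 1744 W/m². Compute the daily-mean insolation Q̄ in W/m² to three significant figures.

Solar longitude: L_s = 360° × (558 − 103)/763.60 = 214.510°.
sin δ = sin 9.30° × sin 214.510° = -0.09156, so δ = -5.253°.
cos h₀ = −tan(+1.3°) tan(-5.253°) = 0.0021, h₀ = 1.5687 rad.
Bracket: h₀ sin ϕ sin δ + cos ϕ cos δ sin h₀ = 1.5687×0.02269×-0.09156 + 0.99974×0.99580×1.00000 = -0.003259 + 0.995541 = 0.992282.
Q̄ = (S_0/π) × [bracket] = (1744/π) × 0.992282 = 550.8 W/m².

Q̄ ≈ 551 W/m²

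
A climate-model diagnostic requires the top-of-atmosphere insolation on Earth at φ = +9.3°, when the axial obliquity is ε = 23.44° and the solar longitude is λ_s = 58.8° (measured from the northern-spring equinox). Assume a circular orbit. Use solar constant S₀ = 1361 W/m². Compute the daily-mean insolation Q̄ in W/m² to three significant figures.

Q̄ ≈ 440 W/m²

Solar declination: sin δ = sin ε · sin λ_s = sin 23.44° × sin 58.8° = 0.34025, so δ = +19.892°.
cos H₀ = −tan(+9.3°) tan(+19.892°) = -0.0593, H₀ = 1.6301 rad.
Bracket: H₀ sin φ sin δ + cos φ cos δ sin H₀ = 1.6301×0.16160×0.34025 + 0.98686×0.94033×0.99824 = 0.089630 + 0.926341 = 1.015971.
Q̄ = (S₀/π) × [bracket] = (1361/π) × 1.015971 = 440.1 W/m².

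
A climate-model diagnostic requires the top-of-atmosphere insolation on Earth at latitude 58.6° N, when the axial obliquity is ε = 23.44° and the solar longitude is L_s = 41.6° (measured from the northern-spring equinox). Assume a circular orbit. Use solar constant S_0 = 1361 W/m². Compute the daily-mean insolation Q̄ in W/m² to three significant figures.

Q̄ ≈ 393 W/m²

Solar declination: sin δ = sin ε · sin L_s = sin 23.44° × sin 41.6° = 0.26410, so δ = +15.314°.
cos h₀ = −tan(+58.6°) tan(+15.314°) = -0.4486, h₀ = 2.0360 rad.
Bracket: h₀ sin ϕ sin δ + cos ϕ cos δ sin h₀ = 2.0360×0.85355×0.26410 + 0.52101×0.96449×0.89373 = 0.458960 + 0.449107 = 0.908067.
Q̄ = (S_0/π) × [bracket] = (1361/π) × 0.908067 = 393.4 W/m².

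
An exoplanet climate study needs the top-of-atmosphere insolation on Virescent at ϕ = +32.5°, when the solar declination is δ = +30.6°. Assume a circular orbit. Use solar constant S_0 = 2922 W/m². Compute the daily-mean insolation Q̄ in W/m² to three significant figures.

cos h₀ = −tan(+32.5°) tan(+30.600°) = -0.3768, h₀ = 1.9571 rad.
Bracket: h₀ sin ϕ sin δ + cos ϕ cos δ sin h₀ = 1.9571×0.53730×0.50904 + 0.84339×0.86074×0.92631 = 0.535281 + 0.672445 = 1.207726.
Q̄ = (S_0/π) × [bracket] = (2922/π) × 1.207726 = 1123 W/m².

Q̄ ≈ 1.12e+03 W/m²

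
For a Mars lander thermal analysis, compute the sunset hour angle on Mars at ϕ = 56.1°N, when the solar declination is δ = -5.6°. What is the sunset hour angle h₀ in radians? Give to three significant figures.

cos h₀ = −tan ϕ · tan δ = −tan(+56.1°) × tan(-5.600°) = 0.1459, so h₀ = 1.4244 rad = 81.61°.

h₀ = 1.42 rad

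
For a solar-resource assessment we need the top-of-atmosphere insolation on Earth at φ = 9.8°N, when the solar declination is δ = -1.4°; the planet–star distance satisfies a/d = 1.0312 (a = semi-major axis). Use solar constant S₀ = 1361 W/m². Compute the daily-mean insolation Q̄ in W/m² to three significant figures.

Q̄ ≈ 451 W/m²

cos H₀ = −tan(+9.8°) tan(-1.400°) = 0.0042, H₀ = 1.5666 rad.
Bracket: H₀ sin φ sin δ + cos φ cos δ sin H₀ = 1.5666×0.17021×-0.02443 + 0.98541×0.99970×0.99999 = -0.006514 + 0.985105 = 0.978591.
Inverse-square distance factor (a/d)² = 1.0312² = 1.063373.
Q̄ = (S₀/π) × 1.063373 × [bracket] = (1361/π) × 1.063373 × 0.978591 = 450.8 W/m².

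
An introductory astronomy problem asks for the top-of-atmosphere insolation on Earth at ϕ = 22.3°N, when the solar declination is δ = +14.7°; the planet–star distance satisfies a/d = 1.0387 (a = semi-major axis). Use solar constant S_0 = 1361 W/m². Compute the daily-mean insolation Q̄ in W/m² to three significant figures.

cos h₀ = −tan(+22.3°) tan(+14.700°) = -0.1076, h₀ = 1.6786 rad.
Bracket: h₀ sin ϕ sin δ + cos ϕ cos δ sin h₀ = 1.6786×0.37946×0.25376 + 0.92521×0.96727×0.99419 = 0.161635 + 0.889728 = 1.051363.
Inverse-square distance factor (a/d)² = 1.0387² = 1.078898.
Q̄ = (S_0/π) × 1.078898 × [bracket] = (1361/π) × 1.078898 × 1.051363 = 491.4 W/m².

Q̄ ≈ 491 W/m²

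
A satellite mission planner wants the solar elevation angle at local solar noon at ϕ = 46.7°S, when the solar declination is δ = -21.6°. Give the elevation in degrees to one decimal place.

At local noon the hour angle is zero, so the zenith angle equals |ϕ − δ| = |-46.7° − (-21.600°)| = 25.100°.
Elevation = 90° − 25.100° = 64.9°.

64.9°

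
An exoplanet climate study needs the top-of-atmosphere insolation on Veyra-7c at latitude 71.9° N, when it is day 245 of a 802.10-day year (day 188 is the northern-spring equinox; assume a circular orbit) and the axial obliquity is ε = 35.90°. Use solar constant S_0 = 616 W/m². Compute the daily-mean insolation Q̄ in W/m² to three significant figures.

Solar longitude: L_s = 360° × (245 − 188)/802.10 = 25.583°.
sin δ = sin 35.90° × sin 25.583° = 0.25320, so δ = +14.667°.
cos h₀ = −tan(+71.9°) tan(+14.667°) = -0.8008, h₀ = 2.4994 rad.
Bracket: h₀ sin ϕ sin δ + cos ϕ cos δ sin h₀ = 2.4994×0.95052×0.25320 + 0.31068×0.96741×0.59896 = 0.601535 + 0.180020 = 0.781555.
Q̄ = (S_0/π) × [bracket] = (616/π) × 0.781555 = 153.2 W/m².

Q̄ ≈ 153 W/m²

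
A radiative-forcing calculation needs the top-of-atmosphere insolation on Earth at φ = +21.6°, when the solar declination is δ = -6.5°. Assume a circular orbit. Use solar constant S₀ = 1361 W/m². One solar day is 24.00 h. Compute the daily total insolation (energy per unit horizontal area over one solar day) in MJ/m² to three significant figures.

cos H₀ = −tan(+21.6°) tan(-6.500°) = 0.0451, H₀ = 1.5257 rad.
Bracket: H₀ sin φ sin δ + cos φ cos δ sin H₀ = 1.5257×0.36812×-0.11320 + 0.92978×0.99357×0.99898 = -0.063578 + 0.922859 = 0.859281.
Q̄ = (S₀/π) × [bracket] = (1361/π) × 0.859281 = 372.26 W/m².
Daily total = Q̄ × 24.00 h × 3600 s/h = 372.26 × 24.00 × 3600 / 10⁶ = 32.16 MJ/m².

32.2 MJ/m²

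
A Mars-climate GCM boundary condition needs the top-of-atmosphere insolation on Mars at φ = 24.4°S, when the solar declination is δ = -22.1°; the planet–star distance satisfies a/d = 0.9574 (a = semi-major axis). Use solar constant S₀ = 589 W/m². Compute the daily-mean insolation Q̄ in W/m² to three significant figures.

cos H₀ = −tan(-24.4°) tan(-22.100°) = -0.1842, H₀ = 1.7561 rad.
Bracket: H₀ sin φ sin δ + cos φ cos δ sin H₀ = 1.7561×-0.41310×-0.37622 + 0.91068×0.92653×0.98289 = 0.272927 + 0.829335 = 1.102262.
Inverse-square distance factor (a/d)² = 0.9574² = 0.916615.
Q̄ = (S₀/π) × 0.916615 × [bracket] = (589/π) × 0.916615 × 1.102262 = 189.4 W/m².

Q̄ ≈ 189 W/m²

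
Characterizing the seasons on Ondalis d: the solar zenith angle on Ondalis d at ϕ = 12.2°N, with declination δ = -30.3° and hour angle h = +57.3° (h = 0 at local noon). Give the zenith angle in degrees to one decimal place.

cos θ_z = sin ϕ sin δ + cos ϕ cos δ cos h = -0.106619 + 0.455907 = 0.349288.
θ_z = arccos(0.349288) = 69.6°.

θ_z = 69.6°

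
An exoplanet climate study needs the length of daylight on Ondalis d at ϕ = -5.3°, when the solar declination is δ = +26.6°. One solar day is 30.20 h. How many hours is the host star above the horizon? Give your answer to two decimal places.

cos h₀ = −tan ϕ · tan δ = −tan(-5.3°) × tan(+26.600°) = 0.0465, so h₀ = 1.5243 rad = 87.34°.
Daylight = 2h₀/(2π) × 30.20 h = (1.5243/π) × 30.20 = 14.65 h.

14.65 h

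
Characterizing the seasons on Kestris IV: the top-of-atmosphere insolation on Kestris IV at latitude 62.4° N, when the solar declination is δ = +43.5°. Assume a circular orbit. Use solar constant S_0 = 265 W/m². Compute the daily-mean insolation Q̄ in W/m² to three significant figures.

Q̄ ≈ 162 W/m²

cos h₀ = −tan(+62.4°) tan(+43.500°) = -1.8152 ≤ −1 ⇒ polar day, h₀ = π.
Bracket: h₀ sin ϕ sin δ + cos ϕ cos δ sin h₀ = 3.1416×0.88620×0.68835 + 0.46330×0.72537×0.00000 = 1.916426 + 0.000000 = 1.916426.
Q̄ = (S_0/π) × [bracket] = (265/π) × 1.916426 = 161.7 W/m².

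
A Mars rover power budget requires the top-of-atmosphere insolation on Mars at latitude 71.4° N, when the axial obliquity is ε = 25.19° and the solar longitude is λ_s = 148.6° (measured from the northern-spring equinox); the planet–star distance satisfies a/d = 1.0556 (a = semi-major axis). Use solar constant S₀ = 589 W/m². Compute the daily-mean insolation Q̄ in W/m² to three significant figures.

Q̄ ≈ 149 W/m²

Solar declination: sin δ = sin ε · sin λ_s = sin 25.19° × sin 148.6° = 0.22175, so δ = +12.812°.
cos H₀ = −tan(+71.4°) tan(+12.812°) = -0.6757, H₀ = 2.3128 rad.
Bracket: H₀ sin φ sin δ + cos φ cos δ sin H₀ = 2.3128×0.94777×0.22175 + 0.31896×0.97510×0.73713 = 0.486077 + 0.229261 = 0.715338.
Inverse-square distance factor (a/d)² = 1.0556² = 1.114291.
Q̄ = (S₀/π) × 1.114291 × [bracket] = (589/π) × 1.114291 × 0.715338 = 149.4 W/m².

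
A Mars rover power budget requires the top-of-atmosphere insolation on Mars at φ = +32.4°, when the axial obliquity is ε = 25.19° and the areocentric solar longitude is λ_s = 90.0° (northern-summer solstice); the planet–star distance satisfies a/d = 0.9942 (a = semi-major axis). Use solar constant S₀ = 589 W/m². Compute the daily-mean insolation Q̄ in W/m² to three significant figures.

Q̄ ≈ 214 W/m²

sin δ = sin 25.19° × sin 90.0° = 0.42562, so δ = +25.190°.
cos H₀ = −tan(+32.4°) tan(+25.190°) = -0.2985, H₀ = 1.8739 rad.
Bracket: H₀ sin φ sin δ + cos φ cos δ sin H₀ = 1.8739×0.53583×0.42562 + 0.84433×0.90490×0.95441 = 0.427362 + 0.729202 = 1.156564.
Inverse-square distance factor (a/d)² = 0.9942² = 0.988434.
Q̄ = (S₀/π) × 0.988434 × [bracket] = (589/π) × 0.988434 × 1.156564 = 214.3 W/m².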